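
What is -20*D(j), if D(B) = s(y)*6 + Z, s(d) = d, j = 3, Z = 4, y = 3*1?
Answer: -440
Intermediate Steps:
y = 3
D(B) = 22 (D(B) = 3*6 + 4 = 18 + 4 = 22)
-20*D(j) = -20*22 = -440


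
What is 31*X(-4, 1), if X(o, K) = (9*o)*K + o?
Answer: -1240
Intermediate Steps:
X(o, K) = o + 9*K*o (X(o, K) = 9*K*o + o = o + 9*K*o)
31*X(-4, 1) = 31*(-4*(1 + 9*1)) = 31*(-4*(1 + 9)) = 31*(-4*10) = 31*(-40) = -1240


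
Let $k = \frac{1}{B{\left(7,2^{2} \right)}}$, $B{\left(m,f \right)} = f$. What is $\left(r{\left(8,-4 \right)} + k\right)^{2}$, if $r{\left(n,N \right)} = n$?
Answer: $\frac{1089}{16} \approx 68.063$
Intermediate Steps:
$k = \frac{1}{4}$ ($k = \frac{1}{2^{2}} = \frac{1}{4} \approx 0.25$)
$\left(r{\left(8,-4 \right)} + k\right)^{2} = \left(8 + \frac{1}{4}\right)^{2} = \left(\frac{33}{4}\right)^{2} = \frac{1089}{16}$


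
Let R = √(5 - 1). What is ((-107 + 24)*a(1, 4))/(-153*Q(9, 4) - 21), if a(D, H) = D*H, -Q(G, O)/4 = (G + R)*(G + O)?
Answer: -332/87495 ≈ -0.0037945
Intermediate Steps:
R = 2 (R = √4 = 2)
Q(G, O) = -4*(2 + G)*(G + O) (Q(G, O) = -4*(G + 2)*(G + O) = -4*(2 + G)*(G + O))
((-107 + 24)*a(1, 4))/(-153*Q(9, 4) - 21) = ((-107 + 24)*(1*4))/(-153*(-8*9 - 8*4 - 4*9² - 4*9*4) - 21) = (-83*4)/(-153*(-72 - 32 - 4*81 - 144) - 21) = -332/(-153*(-72 - 32 - 324 - 144) - 21) = -332/(-153*(-572) - 21) = -332/(87516 - 21) = -332/87495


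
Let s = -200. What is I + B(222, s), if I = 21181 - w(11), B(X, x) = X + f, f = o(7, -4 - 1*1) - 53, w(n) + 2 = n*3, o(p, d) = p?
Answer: 21326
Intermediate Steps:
w(n) = -2 + 3*n (w(n) = -2 + n*3 = -2 + 3*n)
f = -46 (f = 7 - 53 = -46)
B(X, x) = -46 + X (B(X, x) = X - 46 = -46 + X)
I = 21150 (I = 21181 - (-2 + 3*11) = 21181 - (-2 + 33) = 21181 - 1*31 = 21181 - 31 = 21150)
I + B(222, s) = 21150 + (-46 + 222) = 21150 + 176 = 21326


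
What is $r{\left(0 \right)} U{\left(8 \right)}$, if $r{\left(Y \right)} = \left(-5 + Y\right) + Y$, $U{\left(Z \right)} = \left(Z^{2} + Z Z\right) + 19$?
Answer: $-735$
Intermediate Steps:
$U{\left(Z \right)} = 19 + 2 Z^{2}$ ($U{\left(Z \right)} = \left(Z^{2} + Z^{2}\right) + 19 = 2 Z^{2} + 19 = 19 + 2 Z^{2}$)
$r{\left(Y \right)} = -5 + 2 Y$
$r{\left(0 \right)} U{\left(8 \right)} = \left(-5 + 2 \cdot 0\right) \left(19 + 2 \cdot 8^{2}\right) = \left(-5 + 0\right) \left(19 + 2 \cdot 64\right) = - 5 \left(19 + 128\right) = \left(-5\right) 147 = -735$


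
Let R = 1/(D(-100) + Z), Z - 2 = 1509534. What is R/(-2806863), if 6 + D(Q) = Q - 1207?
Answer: -1/4233375334449 ≈ -2.3622e-13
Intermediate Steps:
Z = 1509536 (Z = 2 + 1509534 = 1509536)
D(Q) = -1213 + Q (D(Q) = -6 + (Q - 1207) = -6 + (-1207 + Q) = -1213 + Q)
R = 1/1508223 (R = 1/((-1213 - 100) + 1509536) = 1/(-1313 + 1509536) = 1/1508223 ≈ 6.6303e-7)
R/(-2806863) = (1/1508223)/(-2806863) = (1/1508223)*(-1/2806863) = -1/4233375334449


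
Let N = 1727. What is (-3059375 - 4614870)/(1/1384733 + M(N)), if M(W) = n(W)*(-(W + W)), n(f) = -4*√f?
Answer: 10626780301585/632104774849626342047167 - 203305940523372560137880*√1727/632104774849626342047167 ≈ -13.366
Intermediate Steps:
M(W) = 8*W^(3/2) (M(W) = (-4*√W)*(-(W + W)) = (-4*√W)*(-2*W) = 8*W^(3/2))
(-3059375 - 4614870)/(1/1384733 + M(N)) = (-3059375 - 4614870)/(1/1384733 + 8*1727^(3/2)) = -7674245/(1/1384733 + 8*(1727*√1727)) = -7674245/(1/1384733 + 13816*√1727)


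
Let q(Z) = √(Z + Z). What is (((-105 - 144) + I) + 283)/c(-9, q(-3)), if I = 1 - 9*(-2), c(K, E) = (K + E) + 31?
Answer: 583/245 - 53*I*√6/490 ≈ 2.3796 - 0.26495*I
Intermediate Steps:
q(Z) = √2*√Z (q(Z) = √(2*Z) = √2*√Z)
c(K, E) = 31 + E + K (c(K, E) = (E + K) + 31 = 31 + E + K)
I = 19 (I = 1 + 18 = 19)
(((-105 - 144) + I) + 283)/c(-9, q(-3)) = (((-105 - 144) + 19) + 283)/(31 + √2*√(-3) - 9) = ((-249 + 19) + 283)/(31 + √2*(I*√3) - 9) = (-230 + 283)/(31 + I*√6 - 9) = 53/(22 + I*√6)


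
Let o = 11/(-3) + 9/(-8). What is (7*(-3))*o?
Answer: 805/8 ≈ 100.63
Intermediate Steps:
o = -115/24 (o = 11*(-1/3) + 9*(-1/8) = -11/3 - 9/8 = -115/24 ≈ -4.7917)
(7*(-3))*o = (7*(-3))*(-115/24) = -21*(-115/24) = 805/8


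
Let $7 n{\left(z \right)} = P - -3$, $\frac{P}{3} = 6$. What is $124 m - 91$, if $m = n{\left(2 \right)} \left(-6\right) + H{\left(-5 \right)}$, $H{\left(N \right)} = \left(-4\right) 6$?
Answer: $-5299$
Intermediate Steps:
$P = 18$ ($P = 3 \cdot 6 = 18$)
$H{\left(N \right)} = -24$
$n{\left(z \right)} = 3$ ($n{\left(z \right)} = \frac{18 - -3}{7} = \frac{18 + 3}{7} = \frac{1}{7} \cdot 21 = 3$)
$m = -42$ ($m = 3 \left(-6\right) - 24 = -18 - 24 = -42$)
$124 m - 91 = 124 \left(-42\right) - 91 = -5208 - 91 = -5299$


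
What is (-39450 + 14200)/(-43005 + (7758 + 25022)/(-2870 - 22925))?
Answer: 11842250/20169941 ≈ 0.58712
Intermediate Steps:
(-39450 + 14200)/(-43005 + (7758 + 25022)/(-2870 - 22925)) = -25250/(-43005 + 32780/(-25795)) = -25250/(-43005 + 32780*(-1/25795)) = -25250/(-43005 - 596/469) = -25250/(-20169941/469) = -25250*(-469/20169941) = 11842250/20169941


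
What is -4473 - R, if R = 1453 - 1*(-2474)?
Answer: -8400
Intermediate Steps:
R = 3927 (R = 1453 + 2474 = 3927)
-4473 - R = -4473 - 1*3927 = -4473 - 3927 = -8400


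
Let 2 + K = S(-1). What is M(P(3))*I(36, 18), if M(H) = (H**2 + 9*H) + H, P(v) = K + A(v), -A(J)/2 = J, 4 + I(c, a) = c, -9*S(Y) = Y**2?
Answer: -39712/81 ≈ -490.27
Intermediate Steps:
S(Y) = -Y**2/9
K = -19/9 (K = -2 - 1/9*(-1)**2 = -2 - 1/9*1 = -2 - 1/9 = -19/9 ≈ -2.1111)
I(c, a) = -4 + c
A(J) = -2*J
P(v) = -19/9 - 2*v
M(H) = H**2 + 10*H
M(P(3))*I(36, 18) = ((-19/9 - 2*3)*(10 + (-19/9 - 2*3)))*(-4 + 36) = ((-19/9 - 6)*(10 + (-19/9 - 6)))*32 = -73*(10 - 73/9)/9*32 = -73/9*17/9*32 = -1241/81*32 = -39712/81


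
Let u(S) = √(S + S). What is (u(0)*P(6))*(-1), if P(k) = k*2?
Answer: 0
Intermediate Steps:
u(S) = √2*√S (u(S) = √(2*S) = √2*√S)
P(k) = 2*k
(u(0)*P(6))*(-1) = ((√2*√0)*(2*6))*(-1) = ((√2*0)*12)*(-1) = (0*12)*(-1) = 0*(-1) = 0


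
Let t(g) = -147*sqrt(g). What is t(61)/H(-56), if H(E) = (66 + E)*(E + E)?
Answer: 21*sqrt(61)/160 ≈ 1.0251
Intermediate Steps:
H(E) = 2*E*(66 + E) (H(E) = (66 + E)*(2*E) = 2*E*(66 + E))
t(61)/H(-56) = (-147*sqrt(61))/((2*(-56)*(66 - 56))) = (-147*sqrt(61))/((2*(-56)*10)) = -147*sqrt(61)/(-1120) = -147*sqrt(61)*(-1/1120) = 21*sqrt(61)/160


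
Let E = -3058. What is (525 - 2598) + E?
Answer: -5131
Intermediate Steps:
(525 - 2598) + E = (525 - 2598) - 3058 = -2073 - 3058 = -5131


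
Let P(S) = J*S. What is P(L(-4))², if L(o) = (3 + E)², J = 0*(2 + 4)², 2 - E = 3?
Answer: 0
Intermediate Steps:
E = -1 (E = 2 - 1*3 = 2 - 3 = -1)
J = 0 (J = 0*6² = 0*36 = 0)
L(o) = 4 (L(o) = (3 - 1)² = 2² = 4)
P(S) = 0 (P(S) = 0*S = 0)
P(L(-4))² = 0² = 0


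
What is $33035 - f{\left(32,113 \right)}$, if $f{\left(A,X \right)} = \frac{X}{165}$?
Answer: $\frac{5450662}{165} \approx 33034.0$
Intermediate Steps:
$f{\left(A,X \right)} = \frac{X}{165}$ ($f{\left(A,X \right)} = X \frac{1}{165} = \frac{X}{165}$)
$33035 - f{\left(32,113 \right)} = 33035 - \frac{1}{165} \cdot 113 = 33035 - \frac{113}{165} = \frac{5450662}{165}$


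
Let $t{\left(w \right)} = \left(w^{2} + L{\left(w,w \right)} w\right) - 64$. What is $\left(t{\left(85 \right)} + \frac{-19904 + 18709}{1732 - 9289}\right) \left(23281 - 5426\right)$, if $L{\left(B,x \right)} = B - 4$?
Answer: $\frac{1895251417535}{7557} \approx 2.5079 \cdot 10^{8}$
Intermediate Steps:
$L{\left(B,x \right)} = -4 + B$ ($L{\left(B,x \right)} = B - 4 = -4 + B$)
$t{\left(w \right)} = -64 + w^{2} + w \left(-4 + w\right)$ ($t{\left(w \right)} = \left(w^{2} + \left(-4 + w\right) w\right) - 64 = \left(w^{2} + w \left(-4 + w\right)\right) - 64 = -64 + w^{2} + w \left(-4 + w\right)$)
$\left(t{\left(85 \right)} + \frac{-19904 + 18709}{1732 - 9289}\right) \left(23281 - 5426\right) = \left(\left(-64 + 85^{2} + 85 \left(-4 + 85\right)\right) + \frac{-19904 + 18709}{1732 - 9289}\right) \left(23281 - 5426\right) = \left(\left(-64 + 7225 + 85 \cdot 81\right) - \frac{1195}{-7557}\right) 17855 = \left(\left(-64 + 7225 + 6885\right) - - \frac{1195}{7557}\right) 17855 = \left(14046 + \frac{1195}{7557}\right) 17855 = \frac{106146817}{7557} \cdot 17855 = \frac{1895251417535}{7557}$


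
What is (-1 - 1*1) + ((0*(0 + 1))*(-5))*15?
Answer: -2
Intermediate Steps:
(-1 - 1*1) + ((0*(0 + 1))*(-5))*15 = (-1 - 1) + ((0*1)*(-5))*15 = -2 + (0*(-5))*15 = -2 + 0*15 = -2 + 0 = -2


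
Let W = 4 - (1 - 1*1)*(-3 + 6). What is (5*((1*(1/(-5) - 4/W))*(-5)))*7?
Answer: 210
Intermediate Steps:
W = 4 (W = 4 - (1 - 1)*3 = 4 - 0*3 = 4 - 1*0 = 4 + 0 = 4)
(5*((1*(1/(-5) - 4/W))*(-5)))*7 = (5*((1*(1/(-5) - 4/4))*(-5)))*7 = (5*((1*(1*(-⅕) - 4*¼))*(-5)))*7 = (5*((1*(-⅕ - 1))*(-5)))*7 = (5*((1*(-6/5))*(-5)))*7 = (5*(-6/5*(-5)))*7 = (5*6)*7 = 30*7 = 210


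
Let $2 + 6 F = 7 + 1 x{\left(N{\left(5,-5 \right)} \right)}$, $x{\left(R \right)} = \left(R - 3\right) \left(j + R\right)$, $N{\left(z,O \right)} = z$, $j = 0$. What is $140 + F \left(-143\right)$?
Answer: $- \frac{435}{2} \approx -217.5$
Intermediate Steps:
$x{\left(R \right)} = R \left(-3 + R\right)$ ($x{\left(R \right)} = \left(R - 3\right) \left(0 + R\right) = \left(-3 + R\right) R = R \left(-3 + R\right)$)
$F = \frac{5}{2}$ ($F = - \frac{1}{3} + \frac{7 + 1 \cdot 5 \left(-3 + 5\right)}{6} = - \frac{1}{3} + \frac{7 + 1 \cdot 5 \cdot 2}{6} = - \frac{1}{3} + \frac{7 + 1 \cdot 10}{6} = - \frac{1}{3} + \frac{7 + 10}{6} = - \frac{1}{3} + \frac{1}{6} \cdot 17 = - \frac{1}{3} + \frac{17}{6} = \frac{5}{2} \approx 2.5$)
$140 + F \left(-143\right) = 140 + \frac{5}{2} \left(-143\right) = 140 - \frac{715}{2} = - \frac{435}{2}$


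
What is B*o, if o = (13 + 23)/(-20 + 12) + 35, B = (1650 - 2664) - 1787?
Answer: -170861/2 ≈ -85431.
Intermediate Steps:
B = -2801 (B = -1014 - 1787 = -2801)
o = 61/2 (o = 36/(-8) + 35 = 36*(-⅛) + 35 = -9/2 + 35 = 61/2 ≈ 30.500)
B*o = -2801*61/2 = -170861/2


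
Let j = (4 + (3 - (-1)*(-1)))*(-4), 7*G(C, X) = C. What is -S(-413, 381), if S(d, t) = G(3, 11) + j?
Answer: 165/7 ≈ 23.571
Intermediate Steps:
G(C, X) = C/7
j = -24 (j = (4 + (3 - 1*1))*(-4) = (4 + (3 - 1))*(-4) = (4 + 2)*(-4) = 6*(-4) = -24)
S(d, t) = -165/7 (S(d, t) = (1/7)*3 - 24 = 3/7 - 24 = -165/7)
-S(-413, 381) = -1*(-165/7) = 165/7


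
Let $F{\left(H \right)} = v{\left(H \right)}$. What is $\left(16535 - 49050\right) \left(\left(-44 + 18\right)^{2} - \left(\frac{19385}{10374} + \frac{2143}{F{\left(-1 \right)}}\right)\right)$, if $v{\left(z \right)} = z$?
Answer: $- \frac{135749758045}{1482} \approx -9.1599 \cdot 10^{7}$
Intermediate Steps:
$F{\left(H \right)} = H$
$\left(16535 - 49050\right) \left(\left(-44 + 18\right)^{2} - \left(\frac{19385}{10374} + \frac{2143}{F{\left(-1 \right)}}\right)\right) = \left(16535 - 49050\right) \left(\left(-44 + 18\right)^{2} - \left(-2143 + \frac{19385}{10374}\right)\right) = - 32515 \left(\left(-26\right)^{2} - - \frac{22212097}{10374}\right) = - 32515 \left(676 + \left(2143 - \frac{19385}{10374}\right)\right) = - 32515 \left(676 + \frac{22212097}{10374}\right) = \left(-32515\right) \frac{29224921}{10374} = - \frac{135749758045}{1482}$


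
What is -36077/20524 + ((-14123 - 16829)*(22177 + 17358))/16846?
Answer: -12557783154411/172873652 ≈ -72641.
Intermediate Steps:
-36077/20524 + ((-14123 - 16829)*(22177 + 17358))/16846 = -36077*1/20524 - 30952*39535*(1/16846) = -36077/20524 - 1223687320*1/16846 = -36077/20524 - 611843660/8423 = -12557783154411/172873652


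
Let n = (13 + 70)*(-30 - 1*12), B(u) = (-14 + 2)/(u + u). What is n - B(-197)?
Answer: -686748/197 ≈ -3486.0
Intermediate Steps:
B(u) = -6/u (B(u) = -12*1/(2*u) = -6/u)
n = -3486 (n = 83*(-30 - 12) = 83*(-42) = -3486)
n - B(-197) = -3486 - (-6)/(-197) = -3486 - (-6)*(-1)/197 = -3486 - 1*6/197 = -3486 - 6/197 = -686748/197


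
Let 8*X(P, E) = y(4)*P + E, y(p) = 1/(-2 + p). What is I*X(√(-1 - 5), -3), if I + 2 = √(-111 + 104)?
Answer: (2 - I*√7)*(6 - I*√6)/16 ≈ 0.34495 - 1.2983*I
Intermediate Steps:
I = -2 + I*√7 (I = -2 + √(-111 + 104) = -2 + √(-7) = -2 + I*√7 ≈ -2.0 + 2.6458*I)
X(P, E) = E/8 + P/16 (X(P, E) = (P/(-2 + 4) + E)/8 = (P/2 + E)/8 = (E + P/2)/8 = E/8 + P/16)
I*X(√(-1 - 5), -3) = (-2 + I*√7)*((⅛)*(-3) + √(-1 - 5)/16) = (-2 + I*√7)*(-3/8 + √(-6)/16) = (-2 + I*√7)*(-3/8 + (I*√6)/16) = (-2 + I*√7)*(-3/8 + I*√6/16)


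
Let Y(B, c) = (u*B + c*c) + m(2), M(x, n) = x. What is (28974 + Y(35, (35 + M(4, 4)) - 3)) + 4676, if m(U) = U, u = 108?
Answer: 38728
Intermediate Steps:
Y(B, c) = 2 + c² + 108*B (Y(B, c) = (108*B + c*c) + 2 = (108*B + c²) + 2 = (c² + 108*B) + 2 = 2 + c² + 108*B)
(28974 + Y(35, (35 + M(4, 4)) - 3)) + 4676 = (28974 + (2 + ((35 + 4) - 3)² + 108*35)) + 4676 = (28974 + (2 + (39 - 3)² + 3780)) + 4676 = (28974 + (2 + 36² + 3780)) + 4676 = (28974 + (2 + 1296 + 3780)) + 4676 = (28974 + 5078) + 4676 = 34052 + 4676 = 38728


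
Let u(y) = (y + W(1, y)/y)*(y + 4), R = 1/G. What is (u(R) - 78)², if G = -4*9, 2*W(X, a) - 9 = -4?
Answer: 318717831601/1679616 ≈ 1.8976e+5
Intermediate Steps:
W(X, a) = 5/2 (W(X, a) = 9/2 + (½)*(-4) = 9/2 - 2 = 5/2)
G = -36
R = -1/36 (R = 1/(-36) = -1/36 ≈ -0.027778)
u(y) = (4 + y)*(y + 5/(2*y)) (u(y) = (y + 5/(2*y))*(y + 4) = (y + 5/(2*y))*(4 + y) = (4 + y)*(y + 5/(2*y)))
(u(R) - 78)² = ((5/2 + (-1/36)² + 4*(-1/36) + 10/(-1/36)) - 78)² = ((5/2 + 1/1296 - ⅑ + 10*(-36)) - 78)² = ((5/2 + 1/1296 - ⅑ - 360) - 78)² = (-463463/1296 - 78)² = (-564551/1296)² = 318717831601/1679616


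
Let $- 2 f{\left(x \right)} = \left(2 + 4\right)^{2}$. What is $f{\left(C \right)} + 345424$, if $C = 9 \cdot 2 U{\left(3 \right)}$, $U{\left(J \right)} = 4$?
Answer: $345406$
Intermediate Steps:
$C = 72$ ($C = 9 \cdot 2 \cdot 4 = 18 \cdot 4 = 72$)
$f{\left(x \right)} = -18$ ($f{\left(x \right)} = - \frac{\left(2 + 4\right)^{2}}{2} = - \frac{6^{2}}{2} = \left(- \frac{1}{2}\right) 36 = -18$)
$f{\left(C \right)} + 345424 = -18 + 345424 = 345406$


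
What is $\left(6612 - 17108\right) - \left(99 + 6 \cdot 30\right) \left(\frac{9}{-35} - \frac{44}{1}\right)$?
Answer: $\frac{64811}{35} \approx 1851.7$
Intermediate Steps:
$\left(6612 - 17108\right) - \left(99 + 6 \cdot 30\right) \left(\frac{9}{-35} - \frac{44}{1}\right) = \left(6612 - 17108\right) - \left(99 + 180\right) \left(9 \left(- \frac{1}{35}\right) - 44\right) = -10496 - 279 \left(- \frac{9}{35} - 44\right) = -10496 - 279 \left(- \frac{1549}{35}\right) = -10496 - - \frac{432171}{35} = -10496 + \frac{432171}{35} = \frac{64811}{35}$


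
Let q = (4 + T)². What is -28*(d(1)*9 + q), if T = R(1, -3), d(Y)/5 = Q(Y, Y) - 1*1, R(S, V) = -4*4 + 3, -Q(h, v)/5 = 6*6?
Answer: 225792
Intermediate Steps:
Q(h, v) = -180 (Q(h, v) = -30*6 = -5*36 = -180)
R(S, V) = -13 (R(S, V) = -16 + 3 = -13)
d(Y) = -905 (d(Y) = 5*(-180 - 1*1) = 5*(-180 - 1) = 5*(-181) = -905)
T = -13
q = 81 (q = (4 - 13)² = (-9)² = 81)
-28*(d(1)*9 + q) = -28*(-905*9 + 81) = -28*(-8145 + 81) = -28*(-8064) = 225792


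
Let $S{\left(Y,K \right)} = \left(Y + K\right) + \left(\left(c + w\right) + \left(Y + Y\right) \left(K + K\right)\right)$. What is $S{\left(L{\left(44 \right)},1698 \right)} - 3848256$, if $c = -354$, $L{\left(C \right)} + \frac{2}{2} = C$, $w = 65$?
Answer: $-3554748$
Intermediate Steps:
$L{\left(C \right)} = -1 + C$
$S{\left(Y,K \right)} = -289 + K + Y + 4 K Y$ ($S{\left(Y,K \right)} = \left(Y + K\right) + \left(\left(-354 + 65\right) + \left(Y + Y\right) \left(K + K\right)\right) = \left(K + Y\right) + \left(-289 + 2 Y 2 K\right) = \left(K + Y\right) + \left(-289 + 4 K Y\right) = -289 + K + Y + 4 K Y$)
$S{\left(L{\left(44 \right)},1698 \right)} - 3848256 = \left(-289 + 1698 + \left(-1 + 44\right) + 4 \cdot 1698 \left(-1 + 44\right)\right) - 3848256 = \left(-289 + 1698 + 43 + 4 \cdot 1698 \cdot 43\right) - 3848256 = \left(-289 + 1698 + 43 + 292056\right) - 3848256 = 293508 - 3848256 = -3554748$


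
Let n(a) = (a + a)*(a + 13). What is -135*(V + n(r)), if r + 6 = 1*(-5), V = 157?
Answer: -15255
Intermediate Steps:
r = -11 (r = -6 + 1*(-5) = -6 - 5 = -11)
n(a) = 2*a*(13 + a) (n(a) = (2*a)*(13 + a) = 2*a*(13 + a))
-135*(V + n(r)) = -135*(157 + 2*(-11)*(13 - 11)) = -135*(157 + 2*(-11)*2) = -135*(157 - 44) = -135*113 = -15255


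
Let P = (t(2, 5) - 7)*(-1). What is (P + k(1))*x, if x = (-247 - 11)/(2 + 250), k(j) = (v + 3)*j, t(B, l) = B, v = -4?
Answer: -86/21 ≈ -4.0952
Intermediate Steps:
k(j) = -j (k(j) = (-4 + 3)*j = -j)
x = -43/42 (x = -258/252 = -258*1/252 = -43/42 ≈ -1.0238)
P = 5 (P = (2 - 7)*(-1) = -5*(-1) = 5)
(P + k(1))*x = (5 - 1*1)*(-43/42) = (5 - 1)*(-43/42) = 4*(-43/42) = -86/21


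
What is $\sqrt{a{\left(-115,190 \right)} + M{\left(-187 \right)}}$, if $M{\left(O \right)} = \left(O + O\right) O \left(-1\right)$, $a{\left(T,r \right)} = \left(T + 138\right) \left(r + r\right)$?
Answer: $i \sqrt{61198} \approx 247.38 i$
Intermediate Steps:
$a{\left(T,r \right)} = 2 r \left(138 + T\right)$ ($a{\left(T,r \right)} = \left(138 + T\right) 2 r = 2 r \left(138 + T\right)$)
$M{\left(O \right)} = - 2 O^{2}$ ($M{\left(O \right)} = 2 O O \left(-1\right) = 2 O^{2} \left(-1\right) = - 2 O^{2}$)
$\sqrt{a{\left(-115,190 \right)} + M{\left(-187 \right)}} = \sqrt{2 \cdot 190 \left(138 - 115\right) - 2 \left(-187\right)^{2}} = \sqrt{2 \cdot 190 \cdot 23 - 69938} = \sqrt{8740 - 69938} = \sqrt{-61198} = i \sqrt{61198}$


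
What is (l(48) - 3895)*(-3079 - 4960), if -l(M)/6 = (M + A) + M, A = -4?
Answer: 35749433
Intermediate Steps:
l(M) = 24 - 12*M (l(M) = -6*((M - 4) + M) = -6*((-4 + M) + M) = -6*(-4 + 2*M) = 24 - 12*M)
(l(48) - 3895)*(-3079 - 4960) = ((24 - 12*48) - 3895)*(-3079 - 4960) = ((24 - 576) - 3895)*(-8039) = (-552 - 3895)*(-8039) = -4447*(-8039) = 35749433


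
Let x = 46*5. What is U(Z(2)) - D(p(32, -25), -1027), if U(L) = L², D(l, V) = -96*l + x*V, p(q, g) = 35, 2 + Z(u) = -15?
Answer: 239859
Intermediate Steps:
x = 230
Z(u) = -17 (Z(u) = -2 - 15 = -17)
D(l, V) = -96*l + 230*V
U(Z(2)) - D(p(32, -25), -1027) = (-17)² - (-96*35 + 230*(-1027)) = 289 - (-3360 - 236210) = 289 - 1*(-239570) = 289 + 239570 = 239859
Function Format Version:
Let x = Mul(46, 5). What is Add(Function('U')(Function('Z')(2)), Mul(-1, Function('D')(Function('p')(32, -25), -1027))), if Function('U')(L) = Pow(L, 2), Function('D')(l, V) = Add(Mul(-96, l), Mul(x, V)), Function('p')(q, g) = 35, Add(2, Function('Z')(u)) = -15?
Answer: 239859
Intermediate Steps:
x = 230
Function('Z')(u) = -17 (Function('Z')(u) = Add(-2, -15) = -17)
Function('D')(l, V) = Add(Mul(-96, l), Mul(230, V))
Add(Function('U')(Function('Z')(2)), Mul(-1, Function('D')(Function('p')(32, -25), -1027))) = Add(Pow(-17, 2), Mul(-1, Add(Mul(-96, 35), Mul(230, -1027)))) = Add(289, Mul(-1, Add(-3360, -236210))) = Add(289, Mul(-1, -239570)) = Add(289, 239570) = 239859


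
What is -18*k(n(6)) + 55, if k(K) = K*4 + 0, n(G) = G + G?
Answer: -809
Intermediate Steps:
n(G) = 2*G
k(K) = 4*K (k(K) = 4*K + 0 = 4*K)
-18*k(n(6)) + 55 = -72*2*6 + 55 = -72*12 + 55 = -18*48 + 55 = -864 + 55 = -809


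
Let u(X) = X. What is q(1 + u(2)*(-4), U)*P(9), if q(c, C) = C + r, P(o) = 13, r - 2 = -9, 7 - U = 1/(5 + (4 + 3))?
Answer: -13/12 ≈ -1.0833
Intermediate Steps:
U = 83/12 (U = 7 - 1/(5 + (4 + 3)) = 7 - 1/(5 + 7) = 7 - 1/12 = 83/12 ≈ 6.9167)
r = -7 (r = 2 - 9 = -7)
q(c, C) = -7 + C (q(c, C) = C - 7 = -7 + C)
q(1 + u(2)*(-4), U)*P(9) = (-7 + 83/12)*13 = -1/12*13 = -13/12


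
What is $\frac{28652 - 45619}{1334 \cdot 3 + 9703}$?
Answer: $- \frac{16967}{13705} \approx -1.238$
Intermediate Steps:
$\frac{28652 - 45619}{1334 \cdot 3 + 9703} = - \frac{16967}{4002 + 9703} = - \frac{16967}{13705}$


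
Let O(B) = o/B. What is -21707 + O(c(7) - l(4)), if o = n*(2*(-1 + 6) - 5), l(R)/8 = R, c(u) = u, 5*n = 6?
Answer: -542681/25 ≈ -21707.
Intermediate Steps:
n = 6/5 (n = (1/5)*6 = 6/5 ≈ 1.2000)
l(R) = 8*R
o = 6 (o = 6*(2*(-1 + 6) - 5)/5 = 6*(2*5 - 5)/5 = 6*(10 - 5)/5 = (6/5)*5 = 6)
O(B) = 6/B
-21707 + O(c(7) - l(4)) = -21707 + 6/(7 - 8*4) = -21707 + 6/(7 - 1*32) = -21707 + 6/(7 - 32) = -21707 + 6/(-25) = -21707 + 6*(-1/25) = -21707 - 6/25 = -542681/25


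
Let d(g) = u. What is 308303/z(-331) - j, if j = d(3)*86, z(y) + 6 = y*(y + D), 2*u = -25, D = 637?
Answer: 108580597/101292 ≈ 1072.0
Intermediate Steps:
u = -25/2 (u = (1/2)*(-25) = -25/2 ≈ -12.500)
d(g) = -25/2
z(y) = -6 + y*(637 + y) (z(y) = -6 + y*(y + 637) = -6 + y*(637 + y))
j = -1075 (j = -25/2*86 = -1075)
308303/z(-331) - j = 308303/(-6 + (-331)**2 + 637*(-331)) - 1*(-1075) = 308303/(-6 + 109561 - 210847) + 1075 = 308303/(-101292) + 1075 = 308303*(-1/101292) + 1075 = -308303/101292 + 1075 = 108580597/101292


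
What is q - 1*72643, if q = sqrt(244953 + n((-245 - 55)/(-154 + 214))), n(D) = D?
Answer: -72643 + 2*sqrt(61237) ≈ -72148.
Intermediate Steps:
q = 2*sqrt(61237) (q = sqrt(244953 + (-245 - 55)/(-154 + 214)) = sqrt(244953 - 300/60) = sqrt(244953 - 300*1/60) = sqrt(244953 - 5) = sqrt(244948) = 2*sqrt(61237) ≈ 494.92)
q - 1*72643 = 2*sqrt(61237) - 1*72643 = 2*sqrt(61237) - 72643 = -72643 + 2*sqrt(61237)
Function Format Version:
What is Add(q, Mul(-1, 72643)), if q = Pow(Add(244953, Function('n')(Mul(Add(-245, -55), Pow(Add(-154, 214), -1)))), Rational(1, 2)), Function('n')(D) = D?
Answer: Add(-72643, Mul(2, Pow(61237, Rational(1, 2)))) ≈ -72148.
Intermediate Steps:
q = Mul(2, Pow(61237, Rational(1, 2))) (q = Pow(Add(244953, Mul(Add(-245, -55), Pow(Add(-154, 214), -1))), Rational(1, 2)) = Pow(Add(244953, Mul(-300, Pow(60, -1))), Rational(1, 2)) = Pow(Add(244953, Mul(-300, Rational(1, 60))), Rational(1, 2)) = Pow(Add(244953, -5), Rational(1, 2)) = Pow(244948, Rational(1, 2)) = Mul(2, Pow(61237, Rational(1, 2))) ≈ 494.92)
Add(q, Mul(-1, 72643)) = Add(Mul(2, Pow(61237, Rational(1, 2))), Mul(-1, 72643)) = Add(Mul(2, Pow(61237, Rational(1, 2))), -72643) = Add(-72643, Mul(2, Pow(61237, Rational(1, 2))))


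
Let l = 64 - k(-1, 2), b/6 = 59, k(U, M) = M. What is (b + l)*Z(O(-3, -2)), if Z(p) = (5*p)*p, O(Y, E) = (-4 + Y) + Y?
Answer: 208000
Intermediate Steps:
O(Y, E) = -4 + 2*Y
Z(p) = 5*p**2
b = 354 (b = 6*59 = 354)
l = 62 (l = 64 - 1*2 = 64 - 2 = 62)
(b + l)*Z(O(-3, -2)) = (354 + 62)*(5*(-4 + 2*(-3))**2) = 416*(5*(-4 - 6)**2) = 416*(5*(-10)**2) = 416*(5*100) = 416*500 = 208000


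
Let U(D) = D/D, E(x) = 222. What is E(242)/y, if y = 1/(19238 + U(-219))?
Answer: 4271058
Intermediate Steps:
U(D) = 1
y = 1/19239 (y = 1/(19238 + 1) = 1/19239 ≈ 5.1978e-5)
E(242)/y = 222/(1/19239) = 222*19239 = 4271058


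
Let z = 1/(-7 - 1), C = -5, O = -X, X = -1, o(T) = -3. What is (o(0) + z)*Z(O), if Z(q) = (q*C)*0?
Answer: 0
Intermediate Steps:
O = 1 (O = -1*(-1) = 1)
z = -⅛ (z = 1/(-8) = -⅛ ≈ -0.12500)
Z(q) = 0 (Z(q) = (q*(-5))*0 = -5*q*0 = 0)
(o(0) + z)*Z(O) = (-3 - ⅛)*0 = -25/8*0 = 0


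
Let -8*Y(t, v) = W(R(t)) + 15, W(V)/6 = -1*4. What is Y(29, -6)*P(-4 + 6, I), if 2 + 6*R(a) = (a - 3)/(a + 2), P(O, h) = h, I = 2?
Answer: 9/4 ≈ 2.2500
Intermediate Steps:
R(a) = -⅓ + (-3 + a)/(6*(2 + a)) (R(a) = -⅓ + ((a - 3)/(a + 2))/6 = -⅓ + ((-3 + a)/(2 + a))/6 = -⅓ + (-3 + a)/(6*(2 + a)))
W(V) = -24 (W(V) = 6*(-1*4) = 6*(-4) = -24)
Y(t, v) = 9/8 (Y(t, v) = -(-24 + 15)/8 = -⅛*(-9) = 9/8)
Y(29, -6)*P(-4 + 6, I) = (9/8)*2 = 9/4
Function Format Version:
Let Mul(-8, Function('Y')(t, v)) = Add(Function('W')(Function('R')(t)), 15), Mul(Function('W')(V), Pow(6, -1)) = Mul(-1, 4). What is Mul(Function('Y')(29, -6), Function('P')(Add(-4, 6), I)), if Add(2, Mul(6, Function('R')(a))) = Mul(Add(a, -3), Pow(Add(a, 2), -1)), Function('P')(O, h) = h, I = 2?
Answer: Rational(9, 4) ≈ 2.2500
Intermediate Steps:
Function('R')(a) = Add(Rational(-1, 3), Mul(Rational(1, 6), Pow(Add(2, a), -1), Add(-3, a))) (Function('R')(a) = Add(Rational(-1, 3), Mul(Rational(1, 6), Mul(Add(a, -3), Pow(Add(a, 2), -1)))) = Add(Rational(-1, 3), Mul(Rational(1, 6), Mul(Add(-3, a), Pow(Add(2, a), -1)))) = Add(Rational(-1, 3), Mul(Rational(1, 6), Mul(Pow(Add(2, a), -1), Add(-3, a)))) = Add(Rational(-1, 3), Mul(Rational(1, 6), Pow(Add(2, a), -1), Add(-3, a))))
Function('W')(V) = -24 (Function('W')(V) = Mul(6, Mul(-1, 4)) = Mul(6, -4) = -24)
Function('Y')(t, v) = Rational(9, 8) (Function('Y')(t, v) = Mul(Rational(-1, 8), Add(-24, 15)) = Mul(Rational(-1, 8), -9) = Rational(9, 8))
Mul(Function('Y')(29, -6), Function('P')(Add(-4, 6), I)) = Mul(Rational(9, 8), 2) = Rational(9, 4)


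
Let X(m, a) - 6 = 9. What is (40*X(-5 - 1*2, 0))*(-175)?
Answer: -105000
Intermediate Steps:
X(m, a) = 15 (X(m, a) = 6 + 9 = 15)
(40*X(-5 - 1*2, 0))*(-175) = (40*15)*(-175) = 600*(-175) = -105000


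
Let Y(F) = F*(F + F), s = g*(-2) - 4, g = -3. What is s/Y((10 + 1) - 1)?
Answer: 1/100 ≈ 0.010000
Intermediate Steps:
s = 2 (s = -3*(-2) - 4 = 6 - 4 = 2)
Y(F) = 2*F² (Y(F) = F*(2*F) = 2*F²)
s/Y((10 + 1) - 1) = 2/((2*((10 + 1) - 1)²)) = 2/((2*(11 - 1)²)) = 2/((2*10²)) = 2/((2*100)) = 2/200 = 2*(1/200) = 1/100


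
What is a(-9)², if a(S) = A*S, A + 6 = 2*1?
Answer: 1296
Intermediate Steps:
A = -4 (A = -6 + 2*1 = -6 + 2 = -4)
a(S) = -4*S
a(-9)² = (-4*(-9))² = 36² = 1296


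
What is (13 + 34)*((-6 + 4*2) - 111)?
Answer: -5123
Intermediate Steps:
(13 + 34)*((-6 + 4*2) - 111) = 47*((-6 + 8) - 111) = 47*(2 - 111) = 47*(-109) = -5123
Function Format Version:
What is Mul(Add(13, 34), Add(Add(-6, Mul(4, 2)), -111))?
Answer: -5123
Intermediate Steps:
Mul(Add(13, 34), Add(Add(-6, Mul(4, 2)), -111)) = Mul(47, Add(Add(-6, 8), -111)) = Mul(47, Add(2, -111)) = Mul(47, -109) = -5123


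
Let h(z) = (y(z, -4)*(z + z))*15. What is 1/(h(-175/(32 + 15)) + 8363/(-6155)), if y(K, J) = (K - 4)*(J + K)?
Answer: -639030565/4258818795499 ≈ -0.00015005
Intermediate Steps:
y(K, J) = (-4 + K)*(J + K)
h(z) = 30*z*(16 + z² - 8*z) (h(z) = ((z² - 4*(-4) - 4*z - 4*z)*(z + z))*15 = ((z² + 16 - 4*z - 4*z)*(2*z))*15 = ((16 + z² - 8*z)*(2*z))*15 = (2*z*(16 + z² - 8*z))*15 = 30*z*(16 + z² - 8*z))
1/(h(-175/(32 + 15)) + 8363/(-6155)) = 1/(30*(-175/(32 + 15))*(16 + (-175/(32 + 15))² - (-1400)/(32 + 15)) + 8363/(-6155)) = 1/(30*(-175/47)*(16 + (-175/47)² - (-1400)/47) + 8363*(-1/6155)) = 1/(30*(-175*1/47)*(16 + (-175*1/47)² - (-1400)/47) - 8363/6155) = 1/(30*(-175/47)*(16 + (-175/47)² - 8*(-175/47)) - 8363/6155) = 1/(30*(-175/47)*(16 + 30625/2209 + 1400/47) - 8363/6155) = 1/(30*(-175/47)*(131769/2209) - 8363/6155) = 1/(-691787250/103823 - 8363/6155) = 1/(-4258818795499/639030565) = -639030565/4258818795499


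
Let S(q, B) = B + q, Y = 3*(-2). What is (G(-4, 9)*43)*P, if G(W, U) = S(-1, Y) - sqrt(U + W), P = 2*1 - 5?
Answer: 903 + 129*sqrt(5) ≈ 1191.5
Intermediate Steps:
Y = -6
P = -3 (P = 2 - 5 = -3)
G(W, U) = -7 - sqrt(U + W) (G(W, U) = (-6 - 1) - sqrt(U + W) = -7 - sqrt(U + W))
(G(-4, 9)*43)*P = ((-7 - sqrt(9 - 4))*43)*(-3) = ((-7 - sqrt(5))*43)*(-3) = (-301 - 43*sqrt(5))*(-3) = 903 + 129*sqrt(5)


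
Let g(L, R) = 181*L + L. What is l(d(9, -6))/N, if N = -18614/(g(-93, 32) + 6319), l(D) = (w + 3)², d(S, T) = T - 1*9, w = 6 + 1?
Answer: 530350/9307 ≈ 56.984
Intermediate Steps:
g(L, R) = 182*L
w = 7
d(S, T) = -9 + T (d(S, T) = T - 9 = -9 + T)
l(D) = 100 (l(D) = (7 + 3)² = 10² = 100)
N = 18614/10607 (N = -18614/(182*(-93) + 6319) = -18614/(-16926 + 6319) = -18614/(-10607) = -18614*(-1/10607) = 18614/10607 ≈ 1.7549)
l(d(9, -6))/N = 100/(18614/10607) = 100*(10607/18614) = 530350/9307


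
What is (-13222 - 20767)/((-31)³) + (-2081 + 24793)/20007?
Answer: 1356631115/596028537 ≈ 2.2761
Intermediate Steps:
(-13222 - 20767)/((-31)³) + (-2081 + 24793)/20007 = -33989/(-29791) + 22712*(1/20007) = -33989*(-1/29791) + 22712/20007 = 33989/29791 + 22712/20007 = 1356631115/596028537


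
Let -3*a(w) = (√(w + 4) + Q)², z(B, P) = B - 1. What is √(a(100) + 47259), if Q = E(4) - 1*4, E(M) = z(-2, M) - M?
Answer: 2*√(106164 + 33*√26)/3 ≈ 217.39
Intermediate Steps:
z(B, P) = -1 + B
E(M) = -3 - M (E(M) = (-1 - 2) - M = -3 - M)
Q = -11 (Q = (-3 - 1*4) - 1*4 = (-3 - 4) - 4 = -7 - 4 = -11)
a(w) = -(-11 + √(4 + w))²/3 (a(w) = -(√(w + 4) - 11)²/3 = -(√(4 + w) - 11)²/3 = -(-11 + √(4 + w))²/3)
√(a(100) + 47259) = √(-(-11 + √(4 + 100))²/3 + 47259) = √(-(-11 + √104)²/3 + 47259) = √(-(-11 + 2*√26)²/3 + 47259) = √(47259 - (-11 + 2*√26)²/3)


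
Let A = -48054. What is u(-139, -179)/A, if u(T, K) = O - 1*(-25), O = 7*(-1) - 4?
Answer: -7/24027 ≈ -0.00029134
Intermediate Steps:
O = -11 (O = -7 - 4 = -11)
u(T, K) = 14 (u(T, K) = -11 - 1*(-25) = -11 + 25 = 14)
u(-139, -179)/A = 14/(-48054) = 14*(-1/48054) = -7/24027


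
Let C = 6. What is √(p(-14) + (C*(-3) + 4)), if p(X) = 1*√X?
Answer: √(-14 + I*√14) ≈ 0.49567 + 3.7743*I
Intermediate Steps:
p(X) = √X
√(p(-14) + (C*(-3) + 4)) = √(√(-14) + (6*(-3) + 4)) = √(I*√14 + (-18 + 4)) = √(I*√14 - 14) = √(-14 + I*√14)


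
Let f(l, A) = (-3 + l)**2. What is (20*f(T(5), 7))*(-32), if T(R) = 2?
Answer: -640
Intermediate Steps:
(20*f(T(5), 7))*(-32) = (20*(-3 + 2)**2)*(-32) = (20*(-1)**2)*(-32) = (20*1)*(-32) = 20*(-32) = -640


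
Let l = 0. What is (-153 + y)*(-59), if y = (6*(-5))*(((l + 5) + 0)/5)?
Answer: 10797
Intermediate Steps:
y = -30 (y = (6*(-5))*(((0 + 5) + 0)/5) = -30*(5 + 0)/5 = -150/5 = -30*1 = -30)
(-153 + y)*(-59) = (-153 - 30)*(-59) = -183*(-59) = 10797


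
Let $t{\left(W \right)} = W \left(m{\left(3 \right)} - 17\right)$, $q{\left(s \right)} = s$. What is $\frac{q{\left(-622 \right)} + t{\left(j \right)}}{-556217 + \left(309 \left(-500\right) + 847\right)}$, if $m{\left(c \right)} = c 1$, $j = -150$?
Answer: $- \frac{739}{354935} \approx -0.0020821$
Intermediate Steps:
$m{\left(c \right)} = c$
$t{\left(W \right)} = - 14 W$ ($t{\left(W \right)} = W \left(3 - 17\right) = W \left(-14\right) = - 14 W$)
$\frac{q{\left(-622 \right)} + t{\left(j \right)}}{-556217 + \left(309 \left(-500\right) + 847\right)} = \frac{-622 - -2100}{-556217 + \left(309 \left(-500\right) + 847\right)} = \frac{-622 + 2100}{-556217 + \left(-154500 + 847\right)} = \frac{1478}{-556217 - 153653} = \frac{1478}{-709870} = 1478 \left(- \frac{1}{709870}\right) = - \frac{739}{354935}$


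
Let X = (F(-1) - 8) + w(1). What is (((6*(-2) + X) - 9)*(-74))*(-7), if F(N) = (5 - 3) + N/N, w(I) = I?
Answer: -12950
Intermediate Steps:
F(N) = 3 (F(N) = 2 + 1 = 3)
X = -4 (X = (3 - 8) + 1 = -5 + 1 = -4)
(((6*(-2) + X) - 9)*(-74))*(-7) = (((6*(-2) - 4) - 9)*(-74))*(-7) = (((-12 - 4) - 9)*(-74))*(-7) = ((-16 - 9)*(-74))*(-7) = -25*(-74)*(-7) = 1850*(-7) = -12950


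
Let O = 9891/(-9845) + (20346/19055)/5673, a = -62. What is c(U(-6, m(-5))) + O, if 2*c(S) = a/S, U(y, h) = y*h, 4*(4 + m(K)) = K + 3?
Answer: -4123631283986/1915622644815 ≈ -2.1526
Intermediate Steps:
m(K) = -13/4 + K/4 (m(K) = -4 + (K + 3)/4 = -4 + (3 + K)/4 = -4 + (¾ + K/4) = -13/4 + K/4)
U(y, h) = h*y
O = -71267136733/70948986845 (O = 9891*(-1/9845) + (20346*(1/19055))*(1/5673) = -9891/9845 + (20346/19055)*(1/5673) = -9891/9845 + 6782/36033005 = -71267136733/70948986845 ≈ -1.0045)
c(S) = -31/S (c(S) = (-62/S)/2 = -31/S)
c(U(-6, m(-5))) + O = -31*(-1/(6*(-13/4 + (¼)*(-5)))) - 71267136733/70948986845 = -31*(-1/(6*(-13/4 - 5/4))) - 71267136733/70948986845 = -31/((-9/2*(-6))) - 71267136733/70948986845 = -31/27 - 71267136733/70948986845 = -4123631283986/1915622644815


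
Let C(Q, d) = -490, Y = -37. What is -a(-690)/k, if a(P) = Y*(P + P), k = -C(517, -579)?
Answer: -5106/49 ≈ -104.20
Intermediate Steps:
k = 490 (k = -1*(-490) = 490)
a(P) = -74*P (a(P) = -37*(P + P) = -74*P)
-a(-690)/k = -(-74*(-690))/490 = -51060/490 = -1*5106/49 = -5106/49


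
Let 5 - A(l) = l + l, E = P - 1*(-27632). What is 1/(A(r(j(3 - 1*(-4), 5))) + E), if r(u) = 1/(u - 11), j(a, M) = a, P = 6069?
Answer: 2/67413 ≈ 2.9668e-5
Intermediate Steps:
E = 33701 (E = 6069 - 1*(-27632) = 6069 + 27632 = 33701)
r(u) = 1/(-11 + u)
A(l) = 5 - 2*l (A(l) = 5 - (l + l) = 5 - 2*l)
1/(A(r(j(3 - 1*(-4), 5))) + E) = 1/((5 - 2/(-11 + (3 - 1*(-4)))) + 33701) = 1/((5 - 2/(-11 + (3 + 4))) + 33701) = 1/((5 - 2/(-11 + 7)) + 33701) = 1/((5 - 2/(-4)) + 33701) = 1/((5 - 2*(-¼)) + 33701) = 1/((5 + ½) + 33701) = 1/(11/2 + 33701) = 1/(67413/2) = 2/67413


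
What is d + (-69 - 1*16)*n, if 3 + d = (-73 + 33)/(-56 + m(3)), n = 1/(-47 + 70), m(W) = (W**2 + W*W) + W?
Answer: -894/161 ≈ -5.5528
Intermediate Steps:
m(W) = W + 2*W**2 (m(W) = (W**2 + W**2) + W = 2*W**2 + W = W + 2*W**2)
n = 1/23 ≈ 0.043478
d = -13/7 (d = -3 + (-73 + 33)/(-56 + 3*(1 + 2*3)) = -3 - 40/(-56 + 3*(1 + 6)) = -3 - 40/(-56 + 3*7) = -3 - 40/(-56 + 21) = -3 - 40/(-35) = -3 - 40*(-1/35) = -3 + 8/7 = -13/7 ≈ -1.8571)
d + (-69 - 1*16)*n = -13/7 + (-69 - 1*16)*(1/23) = -13/7 + (-69 - 16)*(1/23) = -13/7 - 85*1/23 = -13/7 - 85/23 = -894/161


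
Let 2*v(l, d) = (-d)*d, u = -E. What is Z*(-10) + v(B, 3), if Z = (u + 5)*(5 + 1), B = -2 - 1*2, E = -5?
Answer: -1209/2 ≈ -604.50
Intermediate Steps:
u = 5 (u = -1*(-5) = 5)
B = -4 (B = -2 - 2 = -4)
v(l, d) = -d**2/2 (v(l, d) = ((-d)*d)/2 = (-d**2)/2 = -d**2/2)
Z = 60 (Z = (5 + 5)*(5 + 1) = 10*6 = 60)
Z*(-10) + v(B, 3) = 60*(-10) - 1/2*3**2 = -600 - 1/2*9 = -600 - 9/2 = -1209/2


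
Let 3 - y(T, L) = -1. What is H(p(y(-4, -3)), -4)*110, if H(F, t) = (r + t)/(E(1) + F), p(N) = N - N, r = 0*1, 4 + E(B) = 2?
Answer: 220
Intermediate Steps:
E(B) = -2 (E(B) = -4 + 2 = -2)
y(T, L) = 4 (y(T, L) = 3 - 1*(-1) = 3 + 1 = 4)
r = 0
p(N) = 0
H(F, t) = t/(-2 + F) (H(F, t) = (0 + t)/(-2 + F) = t/(-2 + F))
H(p(y(-4, -3)), -4)*110 = -4/(-2 + 0)*110 = -4/(-2)*110 = -4*(-1/2)*110 = 2*110 = 220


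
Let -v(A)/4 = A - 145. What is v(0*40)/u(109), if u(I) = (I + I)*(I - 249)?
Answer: -29/1526 ≈ -0.019004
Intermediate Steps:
u(I) = 2*I*(-249 + I) (u(I) = (2*I)*(-249 + I) = 2*I*(-249 + I))
v(A) = 580 - 4*A (v(A) = -4*(A - 145) = -4*(-145 + A) = 580 - 4*A)
v(0*40)/u(109) = (580 - 0*40)/((2*109*(-249 + 109))) = (580 - 4*0)/((2*109*(-140))) = (580 + 0)/(-30520) = 580*(-1/30520) = -29/1526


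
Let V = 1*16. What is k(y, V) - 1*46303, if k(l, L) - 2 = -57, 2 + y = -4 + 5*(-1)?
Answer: -46358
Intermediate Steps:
V = 16
y = -11 (y = -2 + (-4 + 5*(-1)) = -2 + (-4 - 5) = -2 - 9 = -11)
k(l, L) = -55 (k(l, L) = 2 - 57 = -55)
k(y, V) - 1*46303 = -55 - 1*46303 = -55 - 46303 = -46358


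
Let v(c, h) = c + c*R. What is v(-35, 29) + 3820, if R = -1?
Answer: 3820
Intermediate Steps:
v(c, h) = 0 (v(c, h) = c + c*(-1) = c - c = 0)
v(-35, 29) + 3820 = 0 + 3820 = 3820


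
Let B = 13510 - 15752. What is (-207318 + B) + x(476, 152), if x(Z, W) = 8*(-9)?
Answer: -209632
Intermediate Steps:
B = -2242
x(Z, W) = -72
(-207318 + B) + x(476, 152) = (-207318 - 2242) - 72 = -209560 - 72 = -209632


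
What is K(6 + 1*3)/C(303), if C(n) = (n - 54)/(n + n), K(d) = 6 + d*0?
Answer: 1212/83 ≈ 14.602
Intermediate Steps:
K(d) = 6 (K(d) = 6 + 0 = 6)
C(n) = (-54 + n)/(2*n) (C(n) = (-54 + n)/((2*n)) = (-54 + n)*(1/(2*n)) = (-54 + n)/(2*n))
K(6 + 1*3)/C(303) = 6/(((1/2)*(-54 + 303)/303)) = 6/(((1/2)*(1/303)*249)) = 6/(83/202) = 6*(202/83) = 1212/83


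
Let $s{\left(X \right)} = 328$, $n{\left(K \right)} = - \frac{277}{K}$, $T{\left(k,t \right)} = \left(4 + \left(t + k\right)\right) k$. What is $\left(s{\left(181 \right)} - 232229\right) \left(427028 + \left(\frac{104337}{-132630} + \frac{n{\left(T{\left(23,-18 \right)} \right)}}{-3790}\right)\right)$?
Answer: $- \frac{34346955264820072037}{346840713} \approx -9.9028 \cdot 10^{10}$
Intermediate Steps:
$T{\left(k,t \right)} = k \left(4 + k + t\right)$ ($T{\left(k,t \right)} = \left(4 + \left(k + t\right)\right) k = \left(4 + k + t\right) k = k \left(4 + k + t\right)$)
$\left(s{\left(181 \right)} - 232229\right) \left(427028 + \left(\frac{104337}{-132630} + \frac{n{\left(T{\left(23,-18 \right)} \right)}}{-3790}\right)\right) = \left(328 - 232229\right) \left(427028 + \left(\frac{104337}{-132630} + \frac{\left(-277\right) \frac{1}{23 \left(4 + 23 - 18\right)}}{-3790}\right)\right) = - 231901 \left(427028 + \left(104337 \left(- \frac{1}{132630}\right) + - \frac{277}{23 \cdot 9} \left(- \frac{1}{3790}\right)\right)\right) = - 231901 \left(427028 - \left(\frac{34779}{44210} - - \frac{277}{207} \left(- \frac{1}{3790}\right)\right)\right) = - 231901 \left(427028 - \left(\frac{34779}{44210} - \left(-277\right) \frac{1}{207} \left(- \frac{1}{3790}\right)\right)\right) = - 231901 \left(427028 - \frac{272729227}{346840713}\right) = \left(-231901\right) \frac{148110423261737}{346840713} = - \frac{34346955264820072037}{346840713}$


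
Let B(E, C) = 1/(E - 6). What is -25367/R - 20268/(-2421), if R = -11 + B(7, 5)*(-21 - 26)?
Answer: 6954339/15602 ≈ 445.73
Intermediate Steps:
B(E, C) = 1/(-6 + E)
R = -58 (R = -11 + (-21 - 26)/(-6 + 7) = -11 - 47/1 = -11 + 1*(-47) = -11 - 47 = -58)
-25367/R - 20268/(-2421) = -25367/(-58) - 20268/(-2421) = -25367*(-1/58) - 20268*(-1/2421) = 25367/58 + 2252/269 = 6954339/15602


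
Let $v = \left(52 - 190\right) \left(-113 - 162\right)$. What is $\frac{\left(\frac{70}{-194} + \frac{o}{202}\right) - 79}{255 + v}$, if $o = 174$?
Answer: $- \frac{85451}{41588265} \approx -0.0020547$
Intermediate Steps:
$v = 37950$ ($v = \left(-138\right) \left(-275\right) = 37950$)
$\frac{\left(\frac{70}{-194} + \frac{o}{202}\right) - 79}{255 + v} = \frac{\left(\frac{70}{-194} + \frac{174}{202}\right) - 79}{255 + 37950} = \frac{\left(70 \left(- \frac{1}{194}\right) + 174 \cdot \frac{1}{202}\right) - 79}{38205} = \left(\left(- \frac{35}{97} + \frac{87}{101}\right) - 79\right) \frac{1}{38205} = \left(\frac{4904}{9797} - 79\right) \frac{1}{38205} = \left(- \frac{769059}{9797}\right) \frac{1}{38205} = - \frac{85451}{41588265}$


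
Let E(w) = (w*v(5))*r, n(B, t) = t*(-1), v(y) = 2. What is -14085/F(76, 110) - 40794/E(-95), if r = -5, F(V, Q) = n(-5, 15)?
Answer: 425628/475 ≈ 896.06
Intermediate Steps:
n(B, t) = -t
F(V, Q) = -15 (F(V, Q) = -1*15 = -15)
E(w) = -10*w (E(w) = (w*2)*(-5) = (2*w)*(-5) = -10*w)
-14085/F(76, 110) - 40794/E(-95) = -14085/(-15) - 40794/((-10*(-95))) = -14085*(-1/15) - 40794/950 = 939 - 40794*1/950 = 939 - 20397/475 = 425628/475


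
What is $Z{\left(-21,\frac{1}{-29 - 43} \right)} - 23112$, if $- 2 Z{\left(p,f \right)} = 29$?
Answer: $- \frac{46253}{2} \approx -23127.0$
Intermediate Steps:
$Z{\left(p,f \right)} = - \frac{29}{2}$ ($Z{\left(p,f \right)} = \left(- \frac{1}{2}\right) 29 = - \frac{29}{2}$)
$Z{\left(-21,\frac{1}{-29 - 43} \right)} - 23112 = - \frac{29}{2} - 23112 = - \frac{46253}{2}$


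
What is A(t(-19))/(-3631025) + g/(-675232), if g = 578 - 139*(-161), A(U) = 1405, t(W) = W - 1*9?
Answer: -16861228377/490356854560 ≈ -0.034386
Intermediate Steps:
t(W) = -9 + W (t(W) = W - 9 = -9 + W)
g = 22957 (g = 578 + 22379 = 22957)
A(t(-19))/(-3631025) + g/(-675232) = 1405/(-3631025) + 22957/(-675232) = 1405*(-1/3631025) + 22957*(-1/675232) = -281/726205 - 22957/675232 = -16861228377/490356854560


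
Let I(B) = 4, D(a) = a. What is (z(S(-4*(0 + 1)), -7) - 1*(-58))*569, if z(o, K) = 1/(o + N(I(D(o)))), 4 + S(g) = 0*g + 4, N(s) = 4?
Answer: 132577/4 ≈ 33144.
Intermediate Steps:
S(g) = 0 (S(g) = -4 + (0*g + 4) = -4 + (0 + 4) = -4 + 4 = 0)
z(o, K) = 1/(4 + o) (z(o, K) = 1/(o + 4) = 1/(4 + o))
(z(S(-4*(0 + 1)), -7) - 1*(-58))*569 = (1/(4 + 0) - 1*(-58))*569 = (1/4 + 58)*569 = (¼ + 58)*569 = (233/4)*569 = 132577/4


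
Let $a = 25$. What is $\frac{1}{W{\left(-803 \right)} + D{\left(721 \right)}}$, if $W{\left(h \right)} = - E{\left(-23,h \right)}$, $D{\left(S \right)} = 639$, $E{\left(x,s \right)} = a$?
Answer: $\frac{1}{614} \approx 0.0016287$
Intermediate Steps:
$E{\left(x,s \right)} = 25$
$W{\left(h \right)} = -25$ ($W{\left(h \right)} = \left(-1\right) 25 = -25$)
$\frac{1}{W{\left(-803 \right)} + D{\left(721 \right)}} = \frac{1}{-25 + 639} = \frac{1}{614}$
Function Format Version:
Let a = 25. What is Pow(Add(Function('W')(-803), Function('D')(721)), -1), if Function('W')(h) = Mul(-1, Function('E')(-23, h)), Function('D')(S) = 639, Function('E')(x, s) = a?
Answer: Rational(1, 614) ≈ 0.0016287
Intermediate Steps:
Function('E')(x, s) = 25
Function('W')(h) = -25 (Function('W')(h) = Mul(-1, 25) = -25)
Pow(Add(Function('W')(-803), Function('D')(721)), -1) = Pow(Add(-25, 639), -1) = Pow(614, -1) = Rational(1, 614)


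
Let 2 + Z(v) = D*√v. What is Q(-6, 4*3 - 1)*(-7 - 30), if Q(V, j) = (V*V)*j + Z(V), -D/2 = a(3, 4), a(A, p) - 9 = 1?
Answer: -14578 + 740*I*√6 ≈ -14578.0 + 1812.6*I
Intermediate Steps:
a(A, p) = 10 (a(A, p) = 9 + 1 = 10)
D = -20 (D = -2*10 = -20)
Z(v) = -2 - 20*√v
Q(V, j) = -2 - 20*√V + j*V² (Q(V, j) = (V*V)*j + (-2 - 20*√V) = V²*j + (-2 - 20*√V) = j*V² + (-2 - 20*√V) = -2 - 20*√V + j*V²)
Q(-6, 4*3 - 1)*(-7 - 30) = (-2 - 20*I*√6 + (4*3 - 1)*(-6)²)*(-7 - 30) = (-2 - 20*I*√6 + (12 - 1)*36)*(-37) = (-2 - 20*I*√6 + 11*36)*(-37) = (-2 - 20*I*√6 + 396)*(-37) = (394 - 20*I*√6)*(-37) = -14578 + 740*I*√6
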